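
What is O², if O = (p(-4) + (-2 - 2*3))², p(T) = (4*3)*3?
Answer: 614656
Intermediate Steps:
p(T) = 36 (p(T) = 12*3 = 36)
O = 784 (O = (36 + (-2 - 2*3))² = (36 + (-2 - 6))² = (36 - 8)² = 28² = 784)
O² = 784² = 614656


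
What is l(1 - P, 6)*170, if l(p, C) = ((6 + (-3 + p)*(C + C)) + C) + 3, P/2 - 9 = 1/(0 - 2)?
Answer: -36210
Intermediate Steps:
P = 17 (P = 18 + 2/(0 - 2) = 18 + 2/(-2) = 18 + 2*(-½) = 18 - 1 = 17)
l(p, C) = 9 + C + 2*C*(-3 + p) (l(p, C) = ((6 + (-3 + p)*(2*C)) + C) + 3 = ((6 + 2*C*(-3 + p)) + C) + 3 = (6 + C + 2*C*(-3 + p)) + 3 = 9 + C + 2*C*(-3 + p))
l(1 - P, 6)*170 = (9 - 5*6 + 2*6*(1 - 1*17))*170 = (9 - 30 + 2*6*(1 - 17))*170 = (9 - 30 + 2*6*(-16))*170 = (9 - 30 - 192)*170 = -213*170 = -36210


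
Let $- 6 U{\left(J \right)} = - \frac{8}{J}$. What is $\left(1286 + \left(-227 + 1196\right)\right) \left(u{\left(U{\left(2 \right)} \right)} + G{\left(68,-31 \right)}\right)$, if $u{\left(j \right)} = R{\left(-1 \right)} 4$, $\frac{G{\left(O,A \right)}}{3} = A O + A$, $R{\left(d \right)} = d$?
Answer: $-14479355$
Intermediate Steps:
$G{\left(O,A \right)} = 3 A + 3 A O$ ($G{\left(O,A \right)} = 3 \left(A O + A\right) = 3 \left(A + A O\right) = 3 A + 3 A O$)
$U{\left(J \right)} = \frac{4}{3 J}$ ($U{\left(J \right)} = - \frac{\left(-8\right) \frac{1}{J}}{6} = \frac{4}{3 J}$)
$u{\left(j \right)} = -4$ ($u{\left(j \right)} = \left(-1\right) 4 = -4$)
$\left(1286 + \left(-227 + 1196\right)\right) \left(u{\left(U{\left(2 \right)} \right)} + G{\left(68,-31 \right)}\right) = \left(1286 + \left(-227 + 1196\right)\right) \left(-4 + 3 \left(-31\right) \left(1 + 68\right)\right) = \left(1286 + 969\right) \left(-4 + 3 \left(-31\right) 69\right) = 2255 \left(-4 - 6417\right) = 2255 \left(-6421\right) = -14479355$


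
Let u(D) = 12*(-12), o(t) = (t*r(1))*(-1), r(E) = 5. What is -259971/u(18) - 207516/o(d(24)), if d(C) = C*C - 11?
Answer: 254766793/135600 ≈ 1878.8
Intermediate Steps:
d(C) = -11 + C² (d(C) = C² - 11 = -11 + C²)
o(t) = -5*t (o(t) = (t*5)*(-1) = (5*t)*(-1) = -5*t)
u(D) = -144
-259971/u(18) - 207516/o(d(24)) = -259971/(-144) - 207516*(-1/(5*(-11 + 24²))) = -259971*(-1/144) - 207516*(-1/(5*(-11 + 576))) = 86657/48 - 207516/((-5*565)) = 86657/48 - 207516/(-2825) = 86657/48 - 207516*(-1/2825) = 86657/48 + 207516/2825 = 254766793/135600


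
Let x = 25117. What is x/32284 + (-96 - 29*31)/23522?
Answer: 279339747/379692124 ≈ 0.73570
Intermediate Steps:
x/32284 + (-96 - 29*31)/23522 = 25117/32284 + (-96 - 29*31)/23522 = 25117*(1/32284) + (-96 - 899)*(1/23522) = 25117/32284 - 995*1/23522 = 25117/32284 - 995/23522 = 279339747/379692124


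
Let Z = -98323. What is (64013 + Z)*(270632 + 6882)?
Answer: -9521505340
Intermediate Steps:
(64013 + Z)*(270632 + 6882) = (64013 - 98323)*(270632 + 6882) = -34310*277514 = -9521505340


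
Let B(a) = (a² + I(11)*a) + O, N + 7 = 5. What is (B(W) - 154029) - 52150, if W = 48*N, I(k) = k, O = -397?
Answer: -198416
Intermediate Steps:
N = -2 (N = -7 + 5 = -2)
W = -96 (W = 48*(-2) = -96)
B(a) = -397 + a² + 11*a (B(a) = (a² + 11*a) - 397 = -397 + a² + 11*a)
(B(W) - 154029) - 52150 = ((-397 + (-96)² + 11*(-96)) - 154029) - 52150 = ((-397 + 9216 - 1056) - 154029) - 52150 = (7763 - 154029) - 52150 = -146266 - 52150 = -198416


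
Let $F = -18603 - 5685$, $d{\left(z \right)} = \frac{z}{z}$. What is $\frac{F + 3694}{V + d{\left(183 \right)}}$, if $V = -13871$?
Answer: $\frac{10297}{6935} \approx 1.4848$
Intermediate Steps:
$d{\left(z \right)} = 1$
$F = -24288$ ($F = -18603 - 5685 = -24288$)
$\frac{F + 3694}{V + d{\left(183 \right)}} = \frac{-24288 + 3694}{-13871 + 1} = - \frac{20594}{-13870} = \left(-20594\right) \left(- \frac{1}{13870}\right) = \frac{10297}{6935}$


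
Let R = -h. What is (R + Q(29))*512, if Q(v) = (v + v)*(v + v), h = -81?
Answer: 1763840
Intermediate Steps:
Q(v) = 4*v² (Q(v) = (2*v)*(2*v) = 4*v²)
R = 81 (R = -1*(-81) = 81)
(R + Q(29))*512 = (81 + 4*29²)*512 = (81 + 4*841)*512 = (81 + 3364)*512 = 3445*512 = 1763840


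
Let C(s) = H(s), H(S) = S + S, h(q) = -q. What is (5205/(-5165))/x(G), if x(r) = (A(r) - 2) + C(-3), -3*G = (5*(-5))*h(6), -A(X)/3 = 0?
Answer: 1041/8264 ≈ 0.12597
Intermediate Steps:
A(X) = 0 (A(X) = -3*0 = 0)
H(S) = 2*S
C(s) = 2*s
G = -50 (G = -5*(-5)*(-1*6)/3 = -(-25)*(-6)/3 = -⅓*150 = -50)
x(r) = -8 (x(r) = (0 - 2) + 2*(-3) = -2 - 6 = -8)
(5205/(-5165))/x(G) = (5205/(-5165))/(-8) = (5205*(-1/5165))*(-⅛) = -1041/1033*(-⅛) = 1041/8264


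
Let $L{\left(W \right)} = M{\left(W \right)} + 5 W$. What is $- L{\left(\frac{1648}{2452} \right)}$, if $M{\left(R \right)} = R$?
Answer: $- \frac{2472}{613} \approx -4.0326$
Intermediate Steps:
$L{\left(W \right)} = 6 W$ ($L{\left(W \right)} = W + 5 W = 6 W$)
$- L{\left(\frac{1648}{2452} \right)} = - 6 \cdot \frac{1648}{2452} = - 6 \cdot 1648 \cdot \frac{1}{2452} = - \frac{6 \cdot 412}{613} = \left(-1\right) \frac{2472}{613} = - \frac{2472}{613}$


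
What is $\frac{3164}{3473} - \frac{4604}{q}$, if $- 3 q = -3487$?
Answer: $- \frac{36936208}{12110351} \approx -3.05$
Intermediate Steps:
$q = \frac{3487}{3}$ ($q = \left(- \frac{1}{3}\right) \left(-3487\right) = \frac{3487}{3} \approx 1162.3$)
$\frac{3164}{3473} - \frac{4604}{q} = \frac{3164}{3473} - \frac{4604}{\frac{3487}{3}} = 3164 \cdot \frac{1}{3473} - \frac{13812}{3487} = \frac{3164}{3473} - \frac{13812}{3487} = - \frac{36936208}{12110351}$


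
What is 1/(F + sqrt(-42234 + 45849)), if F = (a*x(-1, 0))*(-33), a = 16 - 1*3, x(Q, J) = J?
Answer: sqrt(3615)/3615 ≈ 0.016632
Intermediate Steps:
a = 13 (a = 16 - 3 = 13)
F = 0 (F = (13*0)*(-33) = 0*(-33) = 0)
1/(F + sqrt(-42234 + 45849)) = 1/(0 + sqrt(-42234 + 45849)) = 1/(0 + sqrt(3615)) = 1/(sqrt(3615)) = sqrt(3615)/3615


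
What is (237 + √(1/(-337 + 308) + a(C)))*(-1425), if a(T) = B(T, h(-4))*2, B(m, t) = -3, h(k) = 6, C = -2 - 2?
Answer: -337725 - 7125*I*√203/29 ≈ -3.3773e+5 - 3500.5*I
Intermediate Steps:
C = -4
a(T) = -6 (a(T) = -3*2 = -6)
(237 + √(1/(-337 + 308) + a(C)))*(-1425) = (237 + √(1/(-337 + 308) - 6))*(-1425) = (237 + √(1/(-29) - 6))*(-1425) = (237 + √(-1/29 - 6))*(-1425) = (237 + √(-175/29))*(-1425) = (237 + 5*I*√203/29)*(-1425) = -337725 - 7125*I*√203/29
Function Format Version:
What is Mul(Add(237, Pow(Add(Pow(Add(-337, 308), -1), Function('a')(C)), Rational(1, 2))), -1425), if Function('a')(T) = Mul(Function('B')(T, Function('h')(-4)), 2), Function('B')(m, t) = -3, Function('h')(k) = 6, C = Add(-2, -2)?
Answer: Add(-337725, Mul(Rational(-7125, 29), I, Pow(203, Rational(1, 2)))) ≈ Add(-3.3773e+5, Mul(-3500.5, I))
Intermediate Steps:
C = -4
Function('a')(T) = -6 (Function('a')(T) = Mul(-3, 2) = -6)
Mul(Add(237, Pow(Add(Pow(Add(-337, 308), -1), Function('a')(C)), Rational(1, 2))), -1425) = Mul(Add(237, Pow(Add(Pow(Add(-337, 308), -1), -6), Rational(1, 2))), -1425) = Mul(Add(237, Pow(Add(Pow(-29, -1), -6), Rational(1, 2))), -1425) = Mul(Add(237, Pow(Add(Rational(-1, 29), -6), Rational(1, 2))), -1425) = Mul(Add(237, Pow(Rational(-175, 29), Rational(1, 2))), -1425) = Mul(Add(237, Mul(Rational(5, 29), I, Pow(203, Rational(1, 2)))), -1425) = Add(-337725, Mul(Rational(-7125, 29), I, Pow(203, Rational(1, 2))))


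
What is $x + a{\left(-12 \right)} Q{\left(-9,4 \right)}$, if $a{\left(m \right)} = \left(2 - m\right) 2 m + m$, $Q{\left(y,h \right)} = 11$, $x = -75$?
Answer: $-3903$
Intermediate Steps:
$a{\left(m \right)} = m + m \left(4 - 2 m\right)$ ($a{\left(m \right)} = \left(4 - 2 m\right) m + m = m \left(4 - 2 m\right) + m = m + m \left(4 - 2 m\right)$)
$x + a{\left(-12 \right)} Q{\left(-9,4 \right)} = -75 + - 12 \left(5 - -24\right) 11 = -75 + - 12 \left(5 + 24\right) 11 = -75 + \left(-12\right) 29 \cdot 11 = -75 - 3828 = -3903$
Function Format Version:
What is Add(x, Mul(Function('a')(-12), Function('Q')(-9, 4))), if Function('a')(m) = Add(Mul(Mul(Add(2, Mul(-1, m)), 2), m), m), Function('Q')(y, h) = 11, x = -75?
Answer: -3903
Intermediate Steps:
Function('a')(m) = Add(m, Mul(m, Add(4, Mul(-2, m)))) (Function('a')(m) = Add(Mul(Add(4, Mul(-2, m)), m), m) = Add(Mul(m, Add(4, Mul(-2, m))), m) = Add(m, Mul(m, Add(4, Mul(-2, m)))))
Add(x, Mul(Function('a')(-12), Function('Q')(-9, 4))) = Add(-75, Mul(Mul(-12, Add(5, Mul(-2, -12))), 11)) = Add(-75, Mul(Mul(-12, Add(5, 24)), 11)) = Add(-75, Mul(Mul(-12, 29), 11)) = Add(-75, Mul(-348, 11)) = Add(-75, -3828) = -3903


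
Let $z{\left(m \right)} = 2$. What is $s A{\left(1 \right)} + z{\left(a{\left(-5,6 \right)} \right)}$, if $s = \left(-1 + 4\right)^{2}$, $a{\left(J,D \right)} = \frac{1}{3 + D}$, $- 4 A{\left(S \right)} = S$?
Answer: $- \frac{1}{4} \approx -0.25$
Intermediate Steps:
$A{\left(S \right)} = - \frac{S}{4}$
$s = 9$ ($s = 3^{2} = 9$)
$s A{\left(1 \right)} + z{\left(a{\left(-5,6 \right)} \right)} = 9 \left(\left(- \frac{1}{4}\right) 1\right) + 2 = 9 \left(- \frac{1}{4}\right) + 2 = - \frac{9}{4} + 2 = - \frac{1}{4}$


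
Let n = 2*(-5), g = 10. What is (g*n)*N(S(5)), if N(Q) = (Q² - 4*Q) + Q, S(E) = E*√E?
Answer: -12500 + 1500*√5 ≈ -9145.9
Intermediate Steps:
n = -10
S(E) = E^(3/2)
N(Q) = Q² - 3*Q
(g*n)*N(S(5)) = (10*(-10))*(5^(3/2)*(-3 + 5^(3/2))) = -100*5*√5*(-3 + 5*√5) = -500*√5*(-3 + 5*√5)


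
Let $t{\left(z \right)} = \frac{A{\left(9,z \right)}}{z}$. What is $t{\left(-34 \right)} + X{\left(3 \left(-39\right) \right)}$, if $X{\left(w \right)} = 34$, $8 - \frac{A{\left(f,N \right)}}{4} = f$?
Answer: $\frac{580}{17} \approx 34.118$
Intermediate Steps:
$A{\left(f,N \right)} = 32 - 4 f$
$t{\left(z \right)} = - \frac{4}{z}$ ($t{\left(z \right)} = \frac{32 - 36}{z} = - \frac{4}{z}$)
$t{\left(-34 \right)} + X{\left(3 \left(-39\right) \right)} = - \frac{4}{-34} + 34 = \left(-4\right) \left(- \frac{1}{34}\right) + 34 = \frac{2}{17} + 34 = \frac{580}{17}$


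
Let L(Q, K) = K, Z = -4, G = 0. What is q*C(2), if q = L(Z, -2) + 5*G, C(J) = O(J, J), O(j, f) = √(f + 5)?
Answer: -2*√7 ≈ -5.2915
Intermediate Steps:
O(j, f) = √(5 + f)
C(J) = √(5 + J)
q = -2 (q = -2 + 5*0 = -2 + 0 = -2)
q*C(2) = -2*√(5 + 2) = -2*√7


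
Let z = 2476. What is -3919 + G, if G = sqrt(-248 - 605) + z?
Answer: -1443 + I*sqrt(853) ≈ -1443.0 + 29.206*I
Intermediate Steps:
G = 2476 + I*sqrt(853) (G = sqrt(-248 - 605) + 2476 = sqrt(-853) + 2476 = I*sqrt(853) + 2476 = 2476 + I*sqrt(853) ≈ 2476.0 + 29.206*I)
-3919 + G = -3919 + (2476 + I*sqrt(853)) = -1443 + I*sqrt(853)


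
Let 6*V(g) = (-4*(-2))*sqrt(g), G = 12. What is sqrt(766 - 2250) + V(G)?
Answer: 8*sqrt(3)/3 + 2*I*sqrt(371) ≈ 4.6188 + 38.523*I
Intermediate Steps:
V(g) = 4*sqrt(g)/3 (V(g) = ((-4*(-2))*sqrt(g))/6 = (8*sqrt(g))/6 = 4*sqrt(g)/3)
sqrt(766 - 2250) + V(G) = sqrt(766 - 2250) + 4*sqrt(12)/3 = sqrt(-1484) + 4*(2*sqrt(3))/3 = 2*I*sqrt(371) + 8*sqrt(3)/3 = 8*sqrt(3)/3 + 2*I*sqrt(371)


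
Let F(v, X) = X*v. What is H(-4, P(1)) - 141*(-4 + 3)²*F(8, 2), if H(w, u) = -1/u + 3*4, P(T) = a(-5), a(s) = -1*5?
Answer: -11219/5 ≈ -2243.8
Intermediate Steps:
a(s) = -5
P(T) = -5
H(w, u) = 12 - 1/u (H(w, u) = -1/u + 12 = 12 - 1/u)
H(-4, P(1)) - 141*(-4 + 3)²*F(8, 2) = (12 - 1/(-5)) - 141*(-4 + 3)²*2*8 = (12 - 1*(-⅕)) - 141*(-1)²*16 = (12 + ⅕) - 141*16 = 61/5 - 141*16 = 61/5 - 2256 = -11219/5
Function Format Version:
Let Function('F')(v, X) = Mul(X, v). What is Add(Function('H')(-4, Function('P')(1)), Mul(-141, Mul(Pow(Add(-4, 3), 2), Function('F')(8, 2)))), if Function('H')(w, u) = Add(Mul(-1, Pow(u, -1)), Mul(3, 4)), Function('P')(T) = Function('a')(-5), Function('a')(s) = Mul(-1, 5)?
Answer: Rational(-11219, 5) ≈ -2243.8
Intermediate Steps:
Function('a')(s) = -5
Function('P')(T) = -5
Function('H')(w, u) = Add(12, Mul(-1, Pow(u, -1))) (Function('H')(w, u) = Add(Mul(-1, Pow(u, -1)), 12) = Add(12, Mul(-1, Pow(u, -1))))
Add(Function('H')(-4, Function('P')(1)), Mul(-141, Mul(Pow(Add(-4, 3), 2), Function('F')(8, 2)))) = Add(Add(12, Mul(-1, Pow(-5, -1))), Mul(-141, Mul(Pow(Add(-4, 3), 2), Mul(2, 8)))) = Add(Add(12, Mul(-1, Rational(-1, 5))), Mul(-141, Mul(Pow(-1, 2), 16))) = Add(Add(12, Rational(1, 5)), Mul(-141, Mul(1, 16))) = Add(Rational(61, 5), Mul(-141, 16)) = Add(Rational(61, 5), -2256) = Rational(-11219, 5)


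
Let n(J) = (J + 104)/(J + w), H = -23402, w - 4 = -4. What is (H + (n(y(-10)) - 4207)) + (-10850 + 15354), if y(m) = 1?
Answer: -23000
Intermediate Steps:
w = 0 (w = 4 - 4 = 0)
n(J) = (104 + J)/J (n(J) = (J + 104)/(J + 0) = (104 + J)/J)
(H + (n(y(-10)) - 4207)) + (-10850 + 15354) = (-23402 + ((104 + 1)/1 - 4207)) + (-10850 + 15354) = (-23402 + (1*105 - 4207)) + 4504 = (-23402 + (105 - 4207)) + 4504 = (-23402 - 4102) + 4504 = -27504 + 4504 = -23000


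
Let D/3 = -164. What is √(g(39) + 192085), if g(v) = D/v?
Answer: √32460233/13 ≈ 438.26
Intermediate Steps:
D = -492 (D = 3*(-164) = -492)
g(v) = -492/v
√(g(39) + 192085) = √(-492/39 + 192085) = √(-492*1/39 + 192085) = √(-164/13 + 192085) = √(2496941/13) = √32460233/13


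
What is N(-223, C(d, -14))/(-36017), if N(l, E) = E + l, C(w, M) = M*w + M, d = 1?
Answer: 251/36017 ≈ 0.0069689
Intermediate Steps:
C(w, M) = M + M*w
N(-223, C(d, -14))/(-36017) = (-14*(1 + 1) - 223)/(-36017) = (-14*2 - 223)*(-1/36017) = (-28 - 223)*(-1/36017) = -251*(-1/36017) = 251/36017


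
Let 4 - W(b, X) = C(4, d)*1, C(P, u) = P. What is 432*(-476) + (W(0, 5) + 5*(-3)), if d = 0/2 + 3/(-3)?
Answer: -205647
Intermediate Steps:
d = -1 (d = 0*(½) + 3*(-⅓) = 0 - 1 = -1)
W(b, X) = 0 (W(b, X) = 4 - 4 = 0)
432*(-476) + (W(0, 5) + 5*(-3)) = 432*(-476) + (0 + 5*(-3)) = -205632 + (0 - 15) = -205632 - 15 = -205647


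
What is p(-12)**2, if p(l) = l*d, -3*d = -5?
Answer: 400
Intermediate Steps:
d = 5/3 (d = -1/3*(-5) = 5/3 ≈ 1.6667)
p(l) = 5*l/3 (p(l) = l*(5/3) = 5*l/3)
p(-12)**2 = ((5/3)*(-12))**2 = (-20)**2 = 400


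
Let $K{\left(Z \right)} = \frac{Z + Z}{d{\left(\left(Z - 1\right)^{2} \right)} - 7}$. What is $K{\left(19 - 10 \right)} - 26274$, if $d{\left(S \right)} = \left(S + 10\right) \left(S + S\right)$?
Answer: $- \frac{82894464}{3155} \approx -26274.0$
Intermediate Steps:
$d{\left(S \right)} = 2 S \left(10 + S\right)$ ($d{\left(S \right)} = \left(10 + S\right) 2 S = 2 S \left(10 + S\right)$)
$K{\left(Z \right)} = \frac{2 Z}{-7 + 2 \left(-1 + Z\right)^{2} \left(10 + \left(-1 + Z\right)^{2}\right)}$ ($K{\left(Z \right)} = \frac{Z + Z}{2 \left(Z - 1\right)^{2} \left(10 + \left(Z - 1\right)^{2}\right) - 7} = \frac{2 Z}{2 \left(-1 + Z\right)^{2} \left(10 + \left(-1 + Z\right)^{2}\right) - 7} = \frac{2 Z}{-7 + 2 \left(-1 + Z\right)^{2} \left(10 + \left(-1 + Z\right)^{2}\right)}$)
$K{\left(19 - 10 \right)} - 26274 = \frac{2 \left(19 - 10\right)}{-7 + 2 \left(-1 + \left(19 - 10\right)\right)^{2} \left(10 + \left(-1 + \left(19 - 10\right)\right)^{2}\right)} - 26274 = 2 \cdot 9 \frac{1}{-7 + 2 \left(-1 + 9\right)^{2} \left(10 + \left(-1 + 9\right)^{2}\right)} - 26274 = 2 \cdot 9 \frac{1}{-7 + 2 \cdot 8^{2} \left(10 + 8^{2}\right)} - 26274 = 2 \cdot 9 \frac{1}{-7 + 2 \cdot 64 \left(10 + 64\right)} - 26274 = 2 \cdot 9 \frac{1}{-7 + 2 \cdot 64 \cdot 74} - 26274 = 2 \cdot 9 \frac{1}{-7 + 9472} - 26274 = 2 \cdot 9 \cdot \frac{1}{9465} - 26274 = \frac{6}{3155} - 26274 = - \frac{82894464}{3155}$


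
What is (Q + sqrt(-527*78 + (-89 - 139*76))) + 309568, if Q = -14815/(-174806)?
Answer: 54114358623/174806 + 27*I*sqrt(71) ≈ 3.0957e+5 + 227.51*I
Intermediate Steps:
Q = 14815/174806 (Q = -14815*(-1/174806) = 14815/174806 ≈ 0.084751)
(Q + sqrt(-527*78 + (-89 - 139*76))) + 309568 = (14815/174806 + sqrt(-527*78 + (-89 - 139*76))) + 309568 = (14815/174806 + sqrt(-41106 + (-89 - 10564))) + 309568 = (14815/174806 + sqrt(-41106 - 10653)) + 309568 = (14815/174806 + sqrt(-51759)) + 309568 = (14815/174806 + 27*I*sqrt(71)) + 309568 = 54114358623/174806 + 27*I*sqrt(71)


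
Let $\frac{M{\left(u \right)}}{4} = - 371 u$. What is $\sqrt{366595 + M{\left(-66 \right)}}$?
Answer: $\sqrt{464539} \approx 681.57$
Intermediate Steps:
$M{\left(u \right)} = - 1484 u$ ($M{\left(u \right)} = 4 \left(- 371 u\right) = - 1484 u$)
$\sqrt{366595 + M{\left(-66 \right)}} = \sqrt{366595 - -97944} = \sqrt{366595 + 97944} = \sqrt{464539}$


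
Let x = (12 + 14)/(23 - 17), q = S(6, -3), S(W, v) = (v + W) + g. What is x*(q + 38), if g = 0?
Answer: 533/3 ≈ 177.67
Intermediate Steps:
S(W, v) = W + v (S(W, v) = (v + W) + 0 = (W + v) + 0 = W + v)
q = 3 (q = 6 - 3 = 3)
x = 13/3 (x = 26/6 = 26*(1/6) = 13/3 ≈ 4.3333)
x*(q + 38) = 13*(3 + 38)/3 = (13/3)*41 = 533/3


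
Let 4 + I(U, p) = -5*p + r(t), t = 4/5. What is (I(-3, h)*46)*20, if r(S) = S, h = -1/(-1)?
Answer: -7544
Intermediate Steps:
h = 1 (h = -1*(-1) = 1)
t = ⅘ (t = 4*(⅕) = ⅘ ≈ 0.80000)
I(U, p) = -16/5 - 5*p (I(U, p) = -4 + (-5*p + ⅘) = -4 + (⅘ - 5*p) = -16/5 - 5*p)
(I(-3, h)*46)*20 = ((-16/5 - 5*1)*46)*20 = ((-16/5 - 5)*46)*20 = -41/5*46*20 = -1886/5*20 = -7544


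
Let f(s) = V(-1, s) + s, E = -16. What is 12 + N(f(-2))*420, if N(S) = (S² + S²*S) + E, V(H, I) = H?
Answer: -14268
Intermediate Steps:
f(s) = -1 + s
N(S) = -16 + S² + S³ (N(S) = (S² + S²*S) - 16 = (S² + S³) - 16 = -16 + S² + S³)
12 + N(f(-2))*420 = 12 + (-16 + (-1 - 2)² + (-1 - 2)³)*420 = 12 + (-16 + (-3)² + (-3)³)*420 = 12 + (-16 + 9 - 27)*420 = 12 - 34*420 = 12 - 14280 = -14268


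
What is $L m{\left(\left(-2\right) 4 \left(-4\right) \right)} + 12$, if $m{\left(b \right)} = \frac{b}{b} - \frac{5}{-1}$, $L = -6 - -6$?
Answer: $12$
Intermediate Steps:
$L = 0$ ($L = -6 + 6 = 0$)
$m{\left(b \right)} = 6$ ($m{\left(b \right)} = 1 - -5 = 1 + 5 = 6$)
$L m{\left(\left(-2\right) 4 \left(-4\right) \right)} + 12 = 0 \cdot 6 + 12 = 0 + 12 = 12$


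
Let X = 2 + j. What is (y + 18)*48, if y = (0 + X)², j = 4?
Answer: 2592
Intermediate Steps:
X = 6 (X = 2 + 4 = 6)
y = 36 (y = (0 + 6)² = 6² = 36)
(y + 18)*48 = (36 + 18)*48 = 54*48 = 2592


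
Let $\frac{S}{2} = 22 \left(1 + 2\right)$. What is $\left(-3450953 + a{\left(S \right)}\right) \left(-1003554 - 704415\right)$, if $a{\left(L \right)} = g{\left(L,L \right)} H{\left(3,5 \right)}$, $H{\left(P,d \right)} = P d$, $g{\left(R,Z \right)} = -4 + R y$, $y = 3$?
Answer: $5884077886737$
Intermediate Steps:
$S = 132$ ($S = 2 \cdot 22 \left(1 + 2\right) = 2 \cdot 22 \cdot 3 = 2 \cdot 66 = 132$)
$g{\left(R,Z \right)} = -4 + 3 R$ ($g{\left(R,Z \right)} = -4 + R 3 = -4 + 3 R$)
$a{\left(L \right)} = -60 + 45 L$ ($a{\left(L \right)} = \left(-4 + 3 L\right) 3 \cdot 5 = \left(-4 + 3 L\right) 15 = -60 + 45 L$)
$\left(-3450953 + a{\left(S \right)}\right) \left(-1003554 - 704415\right) = \left(-3450953 + \left(-60 + 45 \cdot 132\right)\right) \left(-1003554 - 704415\right) = \left(-3450953 + \left(-60 + 5940\right)\right) \left(-1707969\right) = \left(-3450953 + 5880\right) \left(-1707969\right) = \left(-3445073\right) \left(-1707969\right) = 5884077886737$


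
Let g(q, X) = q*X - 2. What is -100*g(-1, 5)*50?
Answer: 35000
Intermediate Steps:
g(q, X) = -2 + X*q (g(q, X) = X*q - 2 = -2 + X*q)
-100*g(-1, 5)*50 = -100*(-2 + 5*(-1))*50 = -100*(-2 - 5)*50 = -100*(-7)*50 = 700*50 = 35000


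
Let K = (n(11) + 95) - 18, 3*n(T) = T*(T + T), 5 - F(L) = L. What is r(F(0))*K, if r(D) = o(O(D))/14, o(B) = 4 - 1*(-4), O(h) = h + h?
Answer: 1892/21 ≈ 90.095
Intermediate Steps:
F(L) = 5 - L
O(h) = 2*h
o(B) = 8 (o(B) = 4 + 4 = 8)
n(T) = 2*T**2/3 (n(T) = (T*(T + T))/3 = (T*(2*T))/3 = (2*T**2)/3 = 2*T**2/3)
r(D) = 4/7 (r(D) = 8/14 = 8*(1/14) = 4/7)
K = 473/3 (K = ((2/3)*11**2 + 95) - 18 = ((2/3)*121 + 95) - 18 = (242/3 + 95) - 18 = 527/3 - 18 = 473/3 ≈ 157.67)
r(F(0))*K = (4/7)*(473/3) = 1892/21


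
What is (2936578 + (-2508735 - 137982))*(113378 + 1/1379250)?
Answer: 45327479536986361/1379250 ≈ 3.2864e+10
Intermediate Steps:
(2936578 + (-2508735 - 137982))*(113378 + 1/1379250) = (2936578 - 2646717)*(113378 + 1/1379250) = 289861*(156376606501/1379250) = 45327479536986361/1379250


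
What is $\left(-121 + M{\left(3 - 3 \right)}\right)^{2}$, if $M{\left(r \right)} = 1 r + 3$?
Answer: $13924$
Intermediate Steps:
$M{\left(r \right)} = 3 + r$ ($M{\left(r \right)} = r + 3 = 3 + r$)
$\left(-121 + M{\left(3 - 3 \right)}\right)^{2} = \left(-121 + \left(3 + \left(3 - 3\right)\right)\right)^{2} = \left(-121 + \left(3 + 0\right)\right)^{2} = \left(-121 + 3\right)^{2} = \left(-118\right)^{2} = 13924$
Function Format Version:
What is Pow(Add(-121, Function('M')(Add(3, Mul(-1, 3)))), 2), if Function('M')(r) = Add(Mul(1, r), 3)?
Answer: 13924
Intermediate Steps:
Function('M')(r) = Add(3, r) (Function('M')(r) = Add(r, 3) = Add(3, r))
Pow(Add(-121, Function('M')(Add(3, Mul(-1, 3)))), 2) = Pow(Add(-121, Add(3, Add(3, Mul(-1, 3)))), 2) = Pow(Add(-121, Add(3, Add(3, -3))), 2) = Pow(Add(-121, Add(3, 0)), 2) = Pow(Add(-121, 3), 2) = Pow(-118, 2) = 13924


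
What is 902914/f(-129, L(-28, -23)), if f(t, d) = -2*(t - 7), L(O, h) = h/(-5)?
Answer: 451457/136 ≈ 3319.5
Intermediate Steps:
L(O, h) = -h/5 (L(O, h) = h*(-⅕) = -h/5)
f(t, d) = 14 - 2*t (f(t, d) = -2*(-7 + t) = 14 - 2*t)
902914/f(-129, L(-28, -23)) = 902914/(14 - 2*(-129)) = 902914/(14 + 258) = 902914/272 = 902914*(1/272) = 451457/136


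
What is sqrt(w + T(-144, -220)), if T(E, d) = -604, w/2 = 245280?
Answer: 2*sqrt(122489) ≈ 699.97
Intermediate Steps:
w = 490560 (w = 2*245280 = 490560)
sqrt(w + T(-144, -220)) = sqrt(490560 - 604) = sqrt(489956) = 2*sqrt(122489)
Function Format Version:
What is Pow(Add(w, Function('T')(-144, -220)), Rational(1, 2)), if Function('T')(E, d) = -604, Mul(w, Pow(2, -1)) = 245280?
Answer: Mul(2, Pow(122489, Rational(1, 2))) ≈ 699.97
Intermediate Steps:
w = 490560 (w = Mul(2, 245280) = 490560)
Pow(Add(w, Function('T')(-144, -220)), Rational(1, 2)) = Pow(Add(490560, -604), Rational(1, 2)) = Pow(489956, Rational(1, 2)) = Mul(2, Pow(122489, Rational(1, 2)))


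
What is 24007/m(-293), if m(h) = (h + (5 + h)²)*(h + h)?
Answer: -24007/48433486 ≈ -0.00049567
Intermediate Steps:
m(h) = 2*h*(h + (5 + h)²) (m(h) = (h + (5 + h)²)*(2*h) = 2*h*(h + (5 + h)²))
24007/m(-293) = 24007/((2*(-293)*(-293 + (5 - 293)²))) = 24007/((2*(-293)*(-293 + (-288)²))) = 24007/((2*(-293)*(-293 + 82944))) = 24007/((2*(-293)*82651)) = 24007/(-48433486) = 24007*(-1/48433486) = -24007/48433486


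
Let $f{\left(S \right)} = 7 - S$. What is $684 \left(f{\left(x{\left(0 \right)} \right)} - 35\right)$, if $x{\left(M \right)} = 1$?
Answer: $-19836$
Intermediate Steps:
$684 \left(f{\left(x{\left(0 \right)} \right)} - 35\right) = 684 \left(\left(7 - 1\right) - 35\right) = 684 \left(6 - 35\right) = 684 \left(-29\right) = -19836$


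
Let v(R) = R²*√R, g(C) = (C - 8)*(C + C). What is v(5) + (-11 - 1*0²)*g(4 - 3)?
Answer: 154 + 25*√5 ≈ 209.90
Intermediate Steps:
g(C) = 2*C*(-8 + C) (g(C) = (-8 + C)*(2*C) = 2*C*(-8 + C))
v(R) = R^(5/2)
v(5) + (-11 - 1*0²)*g(4 - 3) = 5^(5/2) + (-11 - 1*0²)*(2*(4 - 3)*(-8 + (4 - 3))) = 25*√5 + (-11 - 1*0)*(2*1*(-8 + 1)) = 25*√5 + (-11 + 0)*(2*1*(-7)) = 25*√5 - 11*(-14) = 25*√5 + 154 = 154 + 25*√5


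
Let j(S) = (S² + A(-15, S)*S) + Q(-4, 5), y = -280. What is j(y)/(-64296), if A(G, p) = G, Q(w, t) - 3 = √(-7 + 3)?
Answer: -82603/64296 - I/32148 ≈ -1.2847 - 3.1106e-5*I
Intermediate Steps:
Q(w, t) = 3 + 2*I (Q(w, t) = 3 + √(-7 + 3) = 3 + √(-4) = 3 + 2*I)
j(S) = 3 + S² - 15*S + 2*I (j(S) = (S² - 15*S) + (3 + 2*I) = 3 + S² - 15*S + 2*I)
j(y)/(-64296) = (3 + (-280)² - 15*(-280) + 2*I)/(-64296) = (3 + 78400 + 4200 + 2*I)*(-1/64296) = (82603 + 2*I)*(-1/64296) = -82603/64296 - I/32148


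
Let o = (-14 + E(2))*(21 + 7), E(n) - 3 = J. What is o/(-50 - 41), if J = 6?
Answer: 20/13 ≈ 1.5385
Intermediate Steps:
E(n) = 9 (E(n) = 3 + 6 = 9)
o = -140 (o = (-14 + 9)*(21 + 7) = -5*28 = -140)
o/(-50 - 41) = -140/(-50 - 41) = -140/(-91) = -140*(-1/91) = 20/13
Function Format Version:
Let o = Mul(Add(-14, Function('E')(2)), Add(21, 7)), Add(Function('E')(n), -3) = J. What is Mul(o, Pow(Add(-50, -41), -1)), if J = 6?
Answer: Rational(20, 13) ≈ 1.5385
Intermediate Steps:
Function('E')(n) = 9 (Function('E')(n) = Add(3, 6) = 9)
o = -140 (o = Mul(Add(-14, 9), Add(21, 7)) = Mul(-5, 28) = -140)
Mul(o, Pow(Add(-50, -41), -1)) = Mul(-140, Pow(Add(-50, -41), -1)) = Mul(-140, Pow(-91, -1)) = Mul(-140, Rational(-1, 91)) = Rational(20, 13)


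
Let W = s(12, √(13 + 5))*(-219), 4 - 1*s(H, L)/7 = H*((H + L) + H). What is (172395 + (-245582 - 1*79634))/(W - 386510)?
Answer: 3733569851/1851967822 - 2108471337*√2/925983911 ≈ -1.2042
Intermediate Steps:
s(H, L) = 28 - 7*H*(L + 2*H) (s(H, L) = 28 - 7*H*((H + L) + H) = 28 - 7*H*(L + 2*H))
W = 435372 + 55188*√2 (W = (28 - 14*12² - 7*12*√(13 + 5))*(-219) = (28 - 14*144 - 7*12*√18)*(-219) = (28 - 2016 - 7*12*3*√2)*(-219) = (28 - 2016 - 252*√2)*(-219) = (-1988 - 252*√2)*(-219) = 435372 + 55188*√2 ≈ 5.1342e+5)
(172395 + (-245582 - 1*79634))/(W - 386510) = (172395 + (-245582 - 1*79634))/((435372 + 55188*√2) - 386510) = (172395 + (-245582 - 79634))/(48862 + 55188*√2) = (172395 - 325216)/(48862 + 55188*√2) = -152821/(48862 + 55188*√2)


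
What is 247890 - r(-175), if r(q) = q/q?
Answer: 247889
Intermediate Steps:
r(q) = 1
247890 - r(-175) = 247890 - 1*1 = 247890 - 1 = 247889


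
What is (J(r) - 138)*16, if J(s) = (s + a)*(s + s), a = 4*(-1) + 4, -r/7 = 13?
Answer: 262784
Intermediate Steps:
r = -91 (r = -7*13 = -91)
a = 0 (a = -4 + 4 = 0)
J(s) = 2*s**2 (J(s) = (s + 0)*(s + s) = s*(2*s) = 2*s**2)
(J(r) - 138)*16 = (2*(-91)**2 - 138)*16 = (2*8281 - 138)*16 = (16562 - 138)*16 = 16424*16 = 262784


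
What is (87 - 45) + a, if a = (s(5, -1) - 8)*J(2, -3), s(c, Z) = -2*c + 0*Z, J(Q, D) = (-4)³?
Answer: 1194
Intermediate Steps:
J(Q, D) = -64
s(c, Z) = -2*c (s(c, Z) = -2*c + 0 = -2*c)
a = 1152 (a = (-2*5 - 8)*(-64) = (-10 - 8)*(-64) = -18*(-64) = 1152)
(87 - 45) + a = (87 - 45) + 1152 = 42 + 1152 = 1194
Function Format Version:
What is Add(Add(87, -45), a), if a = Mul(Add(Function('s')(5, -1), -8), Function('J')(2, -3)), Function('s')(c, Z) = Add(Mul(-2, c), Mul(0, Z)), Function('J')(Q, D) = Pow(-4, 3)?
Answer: 1194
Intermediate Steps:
Function('J')(Q, D) = -64
Function('s')(c, Z) = Mul(-2, c) (Function('s')(c, Z) = Add(Mul(-2, c), 0) = Mul(-2, c))
a = 1152 (a = Mul(Add(Mul(-2, 5), -8), -64) = Mul(Add(-10, -8), -64) = Mul(-18, -64) = 1152)
Add(Add(87, -45), a) = Add(Add(87, -45), 1152) = Add(42, 1152) = 1194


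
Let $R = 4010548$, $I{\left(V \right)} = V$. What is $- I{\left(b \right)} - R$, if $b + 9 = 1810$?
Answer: $-4012349$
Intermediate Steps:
$b = 1801$ ($b = -9 + 1810 = 1801$)
$- I{\left(b \right)} - R = \left(-1\right) 1801 - 4010548 = -1801 - 4010548 = -4012349$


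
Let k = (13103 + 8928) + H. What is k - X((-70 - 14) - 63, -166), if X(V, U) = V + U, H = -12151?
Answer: 10193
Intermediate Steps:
X(V, U) = U + V
k = 9880 (k = (13103 + 8928) - 12151 = 22031 - 12151 = 9880)
k - X((-70 - 14) - 63, -166) = 9880 - (-166 + ((-70 - 14) - 63)) = 9880 - (-166 + (-84 - 63)) = 9880 - (-166 - 147) = 9880 - 1*(-313) = 9880 + 313 = 10193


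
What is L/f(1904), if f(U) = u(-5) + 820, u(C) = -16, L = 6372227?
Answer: 6372227/804 ≈ 7925.7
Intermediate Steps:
f(U) = 804 (f(U) = -16 + 820 = 804)
L/f(1904) = 6372227/804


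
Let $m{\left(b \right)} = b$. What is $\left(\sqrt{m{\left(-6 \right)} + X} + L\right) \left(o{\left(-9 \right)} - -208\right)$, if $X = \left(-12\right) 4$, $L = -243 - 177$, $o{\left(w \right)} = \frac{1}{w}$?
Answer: $- \frac{261940}{3} + \frac{1871 i \sqrt{6}}{3} \approx -87313.0 + 1527.7 i$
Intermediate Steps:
$L = -420$ ($L = -243 - 177 = -420$)
$X = -48$
$\left(\sqrt{m{\left(-6 \right)} + X} + L\right) \left(o{\left(-9 \right)} - -208\right) = \left(\sqrt{-6 - 48} - 420\right) \left(\frac{1}{-9} - -208\right) = \left(\sqrt{-54} - 420\right) \left(- \frac{1}{9} + 208\right) = \left(3 i \sqrt{6} - 420\right) \frac{1871}{9} = \left(-420 + 3 i \sqrt{6}\right) \frac{1871}{9} = - \frac{261940}{3} + \frac{1871 i \sqrt{6}}{3}$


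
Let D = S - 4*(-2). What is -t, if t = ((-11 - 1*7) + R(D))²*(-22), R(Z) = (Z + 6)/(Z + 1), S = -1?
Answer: 188771/32 ≈ 5899.1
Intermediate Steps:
D = 7 (D = -1 - 4*(-2) = -1 + 8 = 7)
R(Z) = (6 + Z)/(1 + Z)
t = -188771/32 (t = ((-11 - 1*7) + (6 + 7)/(1 + 7))²*(-22) = ((-11 - 7) + 13/8)²*(-22) = (-18 + (⅛)*13)²*(-22) = (-18 + 13/8)²*(-22) = (-131/8)²*(-22) = (17161/64)*(-22) = -188771/32 ≈ -5899.1)
-t = -1*(-188771/32) = 188771/32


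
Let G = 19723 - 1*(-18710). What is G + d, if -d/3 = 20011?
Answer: -21600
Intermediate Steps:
d = -60033 (d = -3*20011 = -60033)
G = 38433 (G = 19723 + 18710 = 38433)
G + d = 38433 - 60033 = -21600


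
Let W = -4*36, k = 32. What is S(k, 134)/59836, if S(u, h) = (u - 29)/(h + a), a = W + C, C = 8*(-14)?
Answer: -3/7299992 ≈ -4.1096e-7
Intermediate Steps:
W = -144
C = -112
a = -256 (a = -144 - 112 = -256)
S(u, h) = (-29 + u)/(-256 + h) (S(u, h) = (u - 29)/(h - 256) = (-29 + u)/(-256 + h))
S(k, 134)/59836 = ((-29 + 32)/(-256 + 134))/59836 = (3/(-122))*(1/59836) = -1/122*3*(1/59836) = -3/122*1/59836 = -3/7299992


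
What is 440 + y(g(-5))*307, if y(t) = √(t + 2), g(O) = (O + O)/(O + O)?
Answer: 440 + 307*√3 ≈ 971.74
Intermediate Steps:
g(O) = 1 (g(O) = (2*O)/((2*O)) = (2*O)*(1/(2*O)) = 1)
y(t) = √(2 + t)
440 + y(g(-5))*307 = 440 + √(2 + 1)*307 = 440 + √3*307 = 440 + 307*√3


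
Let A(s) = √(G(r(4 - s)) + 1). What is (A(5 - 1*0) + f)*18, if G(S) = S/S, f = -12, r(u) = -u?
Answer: -216 + 18*√2 ≈ -190.54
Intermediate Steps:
G(S) = 1
A(s) = √2 (A(s) = √(1 + 1) = √2)
(A(5 - 1*0) + f)*18 = (√2 - 12)*18 = (-12 + √2)*18 = -216 + 18*√2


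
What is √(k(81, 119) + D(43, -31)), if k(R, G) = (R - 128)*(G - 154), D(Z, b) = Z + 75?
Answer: √1763 ≈ 41.988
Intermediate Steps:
D(Z, b) = 75 + Z
k(R, G) = (-154 + G)*(-128 + R) (k(R, G) = (-128 + R)*(-154 + G) = (-154 + G)*(-128 + R))
√(k(81, 119) + D(43, -31)) = √((19712 - 154*81 - 128*119 + 119*81) + (75 + 43)) = √((19712 - 12474 - 15232 + 9639) + 118) = √(1645 + 118) = √1763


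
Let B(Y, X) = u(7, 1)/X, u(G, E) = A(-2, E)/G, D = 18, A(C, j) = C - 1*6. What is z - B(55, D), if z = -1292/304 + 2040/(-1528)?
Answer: -265765/48132 ≈ -5.5216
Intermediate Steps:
A(C, j) = -6 + C (A(C, j) = C - 6 = -6 + C)
u(G, E) = -8/G (u(G, E) = (-6 - 2)/G = -8/G)
z = -4267/764 (z = -1292*1/304 + 2040*(-1/1528) = -17/4 - 255/191 = -4267/764 ≈ -5.5851)
B(Y, X) = -8/(7*X) (B(Y, X) = (-8/7)/X = (-8*1/7)/X = -8/(7*X))
z - B(55, D) = -4267/764 - (-8)/(7*18) = -4267/764 - 1*(-4/63) = -4267/764 + 4/63 = -265765/48132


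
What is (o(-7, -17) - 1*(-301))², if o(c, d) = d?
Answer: 80656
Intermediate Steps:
(o(-7, -17) - 1*(-301))² = (-17 - 1*(-301))² = (-17 + 301)² = 284² = 80656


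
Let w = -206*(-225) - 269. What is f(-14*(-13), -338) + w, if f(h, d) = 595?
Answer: 46676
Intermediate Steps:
w = 46081 (w = 46350 - 269 = 46081)
f(-14*(-13), -338) + w = 595 + 46081 = 46676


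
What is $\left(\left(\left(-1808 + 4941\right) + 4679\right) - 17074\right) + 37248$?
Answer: $27986$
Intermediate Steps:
$\left(\left(\left(-1808 + 4941\right) + 4679\right) - 17074\right) + 37248 = \left(\left(3133 + 4679\right) - 17074\right) + 37248 = \left(7812 - 17074\right) + 37248 = -9262 + 37248 = 27986$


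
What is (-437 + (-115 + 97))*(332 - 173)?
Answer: -72345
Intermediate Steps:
(-437 + (-115 + 97))*(332 - 173) = (-437 - 18)*159 = -455*159 = -72345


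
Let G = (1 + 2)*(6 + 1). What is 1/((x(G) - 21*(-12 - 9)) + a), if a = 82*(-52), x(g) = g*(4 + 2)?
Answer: -1/3697 ≈ -0.00027049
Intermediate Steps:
G = 21 (G = 3*7 = 21)
x(g) = 6*g (x(g) = g*6 = 6*g)
a = -4264
1/((x(G) - 21*(-12 - 9)) + a) = 1/((6*21 - 21*(-12 - 9)) - 4264) = 1/((126 - 21*(-21)) - 4264) = 1/((126 + 441) - 4264) = 1/(567 - 4264) = 1/(-3697) = -1/3697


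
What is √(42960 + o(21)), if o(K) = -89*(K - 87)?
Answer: 3*√5426 ≈ 220.98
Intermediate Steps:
o(K) = 7743 - 89*K (o(K) = -89*(-87 + K) = 7743 - 89*K)
√(42960 + o(21)) = √(42960 + (7743 - 89*21)) = √(42960 + (7743 - 1869)) = √(42960 + 5874) = √48834 = 3*√5426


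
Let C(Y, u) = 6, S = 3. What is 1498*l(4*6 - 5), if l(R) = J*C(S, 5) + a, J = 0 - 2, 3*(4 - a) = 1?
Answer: -37450/3 ≈ -12483.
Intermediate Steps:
a = 11/3 (a = 4 - 1/3*1 = 4 - 1/3 = 11/3 ≈ 3.6667)
J = -2
l(R) = -25/3 (l(R) = -2*6 + 11/3 = -12 + 11/3 = -25/3)
1498*l(4*6 - 5) = 1498*(-25/3) = -37450/3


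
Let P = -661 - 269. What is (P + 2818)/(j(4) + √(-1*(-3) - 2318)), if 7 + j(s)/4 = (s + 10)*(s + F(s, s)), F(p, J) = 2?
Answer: 581504/97179 - 1888*I*√2315/97179 ≈ 5.9838 - 0.93477*I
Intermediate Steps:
P = -930
j(s) = -28 + 4*(2 + s)*(10 + s) (j(s) = -28 + 4*((s + 10)*(s + 2)) = -28 + 4*((10 + s)*(2 + s)) = -28 + 4*((2 + s)*(10 + s)) = -28 + 4*(2 + s)*(10 + s))
(P + 2818)/(j(4) + √(-1*(-3) - 2318)) = (-930 + 2818)/((52 + 4*4² + 48*4) + √(-1*(-3) - 2318)) = 1888/((52 + 4*16 + 192) + √(3 - 2318)) = 1888/((52 + 64 + 192) + √(-2315)) = 1888/(308 + I*√2315)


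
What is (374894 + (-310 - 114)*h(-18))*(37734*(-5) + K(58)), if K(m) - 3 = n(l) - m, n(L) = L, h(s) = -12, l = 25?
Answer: -71702603400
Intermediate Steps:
K(m) = 28 - m (K(m) = 3 + (25 - m) = 28 - m)
(374894 + (-310 - 114)*h(-18))*(37734*(-5) + K(58)) = (374894 + (-310 - 114)*(-12))*(37734*(-5) + (28 - 1*58)) = (374894 - 424*(-12))*(-188670 + (28 - 58)) = (374894 + 5088)*(-188670 - 30) = 379982*(-188700) = -71702603400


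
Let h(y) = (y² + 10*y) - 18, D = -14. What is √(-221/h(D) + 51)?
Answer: √65246/38 ≈ 6.7219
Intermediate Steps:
h(y) = -18 + y² + 10*y
√(-221/h(D) + 51) = √(-221/(-18 + (-14)² + 10*(-14)) + 51) = √(-221/(-18 + 196 - 140) + 51) = √(-221/38 + 51) = √(1717/38) = √65246/38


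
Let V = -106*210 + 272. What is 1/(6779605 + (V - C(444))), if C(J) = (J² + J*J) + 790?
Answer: 1/6362555 ≈ 1.5717e-7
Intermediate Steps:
C(J) = 790 + 2*J² (C(J) = (J² + J²) + 790 = 2*J² + 790 = 790 + 2*J²)
V = -21988 (V = -22260 + 272 = -21988)
1/(6779605 + (V - C(444))) = 1/(6779605 + (-21988 - (790 + 2*444²))) = 1/(6779605 + (-21988 - (790 + 2*197136))) = 1/(6779605 + (-21988 - (790 + 394272))) = 1/(6779605 + (-21988 - 1*395062)) = 1/(6779605 + (-21988 - 395062)) = 1/(6779605 - 417050) = 1/6362555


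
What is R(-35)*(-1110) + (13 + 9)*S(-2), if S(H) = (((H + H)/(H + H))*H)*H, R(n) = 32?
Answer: -35432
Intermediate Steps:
S(H) = H² (S(H) = (((2*H)/((2*H)))*H)*H = (((2*H)*(1/(2*H)))*H)*H = (1*H)*H = H*H = H²)
R(-35)*(-1110) + (13 + 9)*S(-2) = 32*(-1110) + (13 + 9)*(-2)² = -35520 + 22*4 = -35520 + 88 = -35432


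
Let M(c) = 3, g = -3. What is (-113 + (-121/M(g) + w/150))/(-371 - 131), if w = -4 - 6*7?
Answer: 3841/12550 ≈ 0.30606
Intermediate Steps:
w = -46 (w = -4 - 42 = -46)
(-113 + (-121/M(g) + w/150))/(-371 - 131) = (-113 + (-121/3 - 46/150))/(-371 - 131) = (-113 + (-121*1/3 - 46*1/150))/(-502) = (-113 + (-121/3 - 23/75))*(-1/502) = (-113 - 1016/25)*(-1/502) = -3841/25*(-1/502) = 3841/12550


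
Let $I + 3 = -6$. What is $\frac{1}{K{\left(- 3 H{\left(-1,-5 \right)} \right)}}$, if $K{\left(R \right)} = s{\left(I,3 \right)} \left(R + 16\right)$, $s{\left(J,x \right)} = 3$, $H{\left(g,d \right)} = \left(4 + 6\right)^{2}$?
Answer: $- \frac{1}{852} \approx -0.0011737$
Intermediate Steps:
$I = -9$ ($I = -3 - 6 = -9$)
$H{\left(g,d \right)} = 100$ ($H{\left(g,d \right)} = 10^{2} = 100$)
$K{\left(R \right)} = 48 + 3 R$ ($K{\left(R \right)} = 3 \left(R + 16\right) = 3 \left(16 + R\right) = 48 + 3 R$)
$\frac{1}{K{\left(- 3 H{\left(-1,-5 \right)} \right)}} = \frac{1}{48 + 3 \left(\left(-3\right) 100\right)} = \frac{1}{48 + 3 \left(-300\right)} = \frac{1}{48 - 900} = \frac{1}{-852} = - \frac{1}{852}$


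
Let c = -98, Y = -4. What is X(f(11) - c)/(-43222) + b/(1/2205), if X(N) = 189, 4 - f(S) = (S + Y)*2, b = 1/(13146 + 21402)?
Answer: 14795823/248872276 ≈ 0.059451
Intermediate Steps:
b = 1/34548 ≈ 2.8945e-5
f(S) = 12 - 2*S (f(S) = 4 - (S - 4)*2 = 4 - (-4 + S)*2 = 4 - (-8 + 2*S) = 4 + (8 - 2*S) = 12 - 2*S)
X(f(11) - c)/(-43222) + b/(1/2205) = 189/(-43222) + 1/(34548*(1/2205)) = 189*(-1/43222) + 1/(34548*(1/2205)) = -189/43222 + (1/34548)*2205 = -189/43222 + 735/11516 = 14795823/248872276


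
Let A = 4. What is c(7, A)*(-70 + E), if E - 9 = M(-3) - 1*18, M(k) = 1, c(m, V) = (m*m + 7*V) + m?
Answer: -6552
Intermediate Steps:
c(m, V) = m + m**2 + 7*V (c(m, V) = (m**2 + 7*V) + m = m + m**2 + 7*V)
E = -8 (E = 9 + (1 - 1*18) = 9 + (1 - 18) = 9 - 17 = -8)
c(7, A)*(-70 + E) = (7 + 7**2 + 7*4)*(-70 - 8) = (7 + 49 + 28)*(-78) = 84*(-78) = -6552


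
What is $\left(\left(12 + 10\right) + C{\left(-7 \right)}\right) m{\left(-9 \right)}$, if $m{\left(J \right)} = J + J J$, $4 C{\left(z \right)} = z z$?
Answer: $2466$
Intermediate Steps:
$C{\left(z \right)} = \frac{z^{2}}{4}$ ($C{\left(z \right)} = \frac{z z}{4} = \frac{z^{2}}{4}$)
$m{\left(J \right)} = J + J^{2}$
$\left(\left(12 + 10\right) + C{\left(-7 \right)}\right) m{\left(-9 \right)} = \left(\left(12 + 10\right) + \frac{\left(-7\right)^{2}}{4}\right) \left(- 9 \left(1 - 9\right)\right) = \left(22 + \frac{1}{4} \cdot 49\right) \left(\left(-9\right) \left(-8\right)\right) = \left(22 + \frac{49}{4}\right) 72 = \frac{137}{4} \cdot 72 = 2466$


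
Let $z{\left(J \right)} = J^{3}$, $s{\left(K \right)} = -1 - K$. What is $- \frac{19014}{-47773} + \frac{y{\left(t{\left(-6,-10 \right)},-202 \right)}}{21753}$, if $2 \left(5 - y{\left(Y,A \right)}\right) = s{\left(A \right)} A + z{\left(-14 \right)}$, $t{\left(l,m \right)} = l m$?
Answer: $\frac{483078212}{346402023} \approx 1.3946$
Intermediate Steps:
$y{\left(Y,A \right)} = 1377 - \frac{A \left(-1 - A\right)}{2}$ ($y{\left(Y,A \right)} = 5 - \frac{\left(-1 - A\right) A + \left(-14\right)^{3}}{2} = 5 - \frac{A \left(-1 - A\right) - 2744}{2} = 5 - \frac{-2744 + A \left(-1 - A\right)}{2} = 5 - \left(-1372 + \frac{A \left(-1 - A\right)}{2}\right) = 1377 - \frac{A \left(-1 - A\right)}{2}$)
$- \frac{19014}{-47773} + \frac{y{\left(t{\left(-6,-10 \right)},-202 \right)}}{21753} = - \frac{19014}{-47773} + \frac{1377 + \frac{1}{2} \left(-202\right) \left(1 - 202\right)}{21753} = \left(-19014\right) \left(- \frac{1}{47773}\right) + \left(1377 + \frac{1}{2} \left(-202\right) \left(-201\right)\right) \frac{1}{21753} = \frac{19014}{47773} + \left(1377 + 20301\right) \frac{1}{21753} = \frac{19014}{47773} + 21678 \cdot \frac{1}{21753} = \frac{19014}{47773} + \frac{7226}{7251} = \frac{483078212}{346402023}$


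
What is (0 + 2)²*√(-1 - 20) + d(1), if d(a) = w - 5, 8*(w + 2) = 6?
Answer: -25/4 + 4*I*√21 ≈ -6.25 + 18.33*I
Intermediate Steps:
w = -5/4 (w = -2 + (⅛)*6 = -2 + ¾ = -5/4 ≈ -1.2500)
d(a) = -25/4 (d(a) = -5/4 - 5 = -25/4)
(0 + 2)²*√(-1 - 20) + d(1) = (0 + 2)²*√(-1 - 20) - 25/4 = 2²*√(-21) - 25/4 = 4*(I*√21) - 25/4 = 4*I*√21 - 25/4 = -25/4 + 4*I*√21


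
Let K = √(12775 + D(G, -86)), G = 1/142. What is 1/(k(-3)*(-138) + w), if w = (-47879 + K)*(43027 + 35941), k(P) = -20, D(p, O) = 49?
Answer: -29538329/111681023890624756 - 9871*√3206/893448191124998048 ≈ -2.6511e-10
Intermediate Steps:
G = 1/142 ≈ 0.0070423
K = 2*√3206 (K = √(12775 + 49) = √12824 = 2*√3206 ≈ 113.24)
w = -3780908872 + 157936*√3206 (w = (-47879 + 2*√3206)*(43027 + 35941) = (-47879 + 2*√3206)*78968 = -3780908872 + 157936*√3206 ≈ -3.7720e+9)
1/(k(-3)*(-138) + w) = 1/(-20*(-138) + (-3780908872 + 157936*√3206)) = 1/(2760 + (-3780908872 + 157936*√3206)) = 1/(-3780906112 + 157936*√3206)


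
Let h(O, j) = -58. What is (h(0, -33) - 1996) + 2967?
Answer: 913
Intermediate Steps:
(h(0, -33) - 1996) + 2967 = (-58 - 1996) + 2967 = -2054 + 2967 = 913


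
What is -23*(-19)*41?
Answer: 17917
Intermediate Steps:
-23*(-19)*41 = 437*41 = 17917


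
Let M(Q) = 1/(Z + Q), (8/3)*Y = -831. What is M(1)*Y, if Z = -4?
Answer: 831/8 ≈ 103.88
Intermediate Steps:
Y = -2493/8 (Y = (3/8)*(-831) = -2493/8 ≈ -311.63)
M(Q) = 1/(-4 + Q)
M(1)*Y = -2493/8/(-4 + 1) = -2493/8/(-3) = -⅓*(-2493/8) = 831/8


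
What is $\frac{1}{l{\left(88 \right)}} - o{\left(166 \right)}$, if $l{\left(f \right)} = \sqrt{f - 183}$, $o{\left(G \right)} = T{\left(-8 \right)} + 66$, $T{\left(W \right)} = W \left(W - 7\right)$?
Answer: $-186 - \frac{i \sqrt{95}}{95} \approx -186.0 - 0.1026 i$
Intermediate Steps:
$T{\left(W \right)} = W \left(-7 + W\right)$
$o{\left(G \right)} = 186$ ($o{\left(G \right)} = - 8 \left(-7 - 8\right) + 66 = \left(-8\right) \left(-15\right) + 66 = 120 + 66 = 186$)
$l{\left(f \right)} = \sqrt{-183 + f}$
$\frac{1}{l{\left(88 \right)}} - o{\left(166 \right)} = \frac{1}{\sqrt{-183 + 88}} - 186 = \frac{1}{\sqrt{-95}} - 186 = \frac{1}{i \sqrt{95}} - 186 = - \frac{i \sqrt{95}}{95} - 186 = -186 - \frac{i \sqrt{95}}{95}$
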